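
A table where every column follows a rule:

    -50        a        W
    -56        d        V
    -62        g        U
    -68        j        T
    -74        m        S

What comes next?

First component — −6 each step: -50, -56, -62, -68, -74 → -80.
First letter goes a, d, g, j, m → p (letters move forward 3 places in the alphabet).
Second letter: W, V, U, T, S → R (letters move back 1 place in the alphabet).
Combining the parts gives -80  p  R.

-80  p  R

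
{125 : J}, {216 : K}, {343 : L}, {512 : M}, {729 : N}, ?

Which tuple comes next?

First coordinate: perfect cubes: 5³, 6³, 7³, …; 125, 216, 343, 512, 729 → 1000.
Letter: letters move forward 1 place in the alphabet, so J, K, L, M, N → O.
Putting it together: {1000 : O}.

{1000 : O}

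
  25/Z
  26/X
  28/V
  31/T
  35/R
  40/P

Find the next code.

First component — differences are 1, 2, 3, … (increasing by 1 each time): 25, 26, 28, 31, 35, 40 → 46.
Letter: letters move back 2 places in the alphabet; Z, X, V, T, R, P → N.
So the next code is 46/N.

46/N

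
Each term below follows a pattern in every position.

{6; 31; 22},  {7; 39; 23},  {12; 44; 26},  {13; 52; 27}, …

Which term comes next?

First component goes 6, 7, 12, 13 → 18 (alternating steps +1, +5, +1, +5, …).
Second component: alternating steps +8, +5, +8, +5, …, so 31, 39, 44, 52 → 57.
For the third component, alternating steps +1, +3, +1, +3, …: 22, 23, 26, 27 → 30.
So the next term is {18; 57; 30}.

{18; 57; 30}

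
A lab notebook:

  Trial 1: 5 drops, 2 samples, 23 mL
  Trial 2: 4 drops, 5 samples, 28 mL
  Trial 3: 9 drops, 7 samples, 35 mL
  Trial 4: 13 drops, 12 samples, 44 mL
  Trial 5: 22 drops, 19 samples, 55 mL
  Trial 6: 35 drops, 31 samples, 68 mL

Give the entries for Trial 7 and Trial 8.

Drops: each term is the sum of the two before it; 5, 4, 9, 13, 22, 35 → 57 → 92.
Samples — each term is the sum of the two before it: 2, 5, 7, 12, 19, 31 → 50 → 81.
ML: differences are 5, 7, 9, … (increasing by 2 each time); 23, 28, 35, 44, 55, 68 → 83 → 100.
Putting the parts together: 57 drops, 50 samples, 83 mL and then 92 drops, 81 samples, 100 mL.

57 drops, 50 samples, 83 mL; 92 drops, 81 samples, 100 mL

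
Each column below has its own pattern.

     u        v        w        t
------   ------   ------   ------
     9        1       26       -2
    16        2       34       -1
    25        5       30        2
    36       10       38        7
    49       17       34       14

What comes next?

Column u: perfect squares: 3², 4², 5², …, so 9, 16, 25, 36, 49 → 64.
Column v: differences are 1, 3, 5, … (increasing by 2 each time), so 1, 2, 5, 10, 17 → 26.
For the column w, alternating steps +8, −4, +8, −4, …: 26, 34, 30, 38, 34 → 42.
Column t goes -2, -1, 2, 7, 14 → 23 (always 3 less than the column v).
So the next row is 64  26  42  23.

64  26  42  23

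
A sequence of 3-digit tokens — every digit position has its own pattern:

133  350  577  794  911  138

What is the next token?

First digit: +2 each step, mod 10; 1, 3, 5, 7, 9, 1 → 3.
Second digit: 3, 5, 7, 9, 1, 3 → 5 (+2 each step, mod 10).
Third digit: −3 each step, mod 10, so 3, 0, 7, 4, 1, 8 → 5.
Combining the parts gives 355.

355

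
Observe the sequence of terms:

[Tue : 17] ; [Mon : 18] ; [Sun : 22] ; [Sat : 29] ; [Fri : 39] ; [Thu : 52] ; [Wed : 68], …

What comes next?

[Tue : 87]

For the day, runs backward through the weekdays Mon→Sun: Tue, Mon, Sun, Sat, Fri, Thu, Wed → Tue.
Second component: differences are 1, 4, 7, … (increasing by 3 each time); 17, 18, 22, 29, 39, 52, 68 → 87.
Putting it together: [Tue : 87].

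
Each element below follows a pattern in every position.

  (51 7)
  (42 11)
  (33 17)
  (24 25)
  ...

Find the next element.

First slot: 51, 42, 33, 24 → 15 (−9 each step).
Second slot goes 7, 11, 17, 25 → 35 (differences are 4, 6, 8, … (increasing by 2 each time)).
Putting it together: (15 35).

(15 35)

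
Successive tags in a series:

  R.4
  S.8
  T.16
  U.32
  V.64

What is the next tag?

W.128

Letter goes R, S, T, U, V → W (letters move forward 1 place in the alphabet).
Second component goes 4, 8, 16, 32, 64 → 128 (×2 each step).
Combining the parts gives W.128.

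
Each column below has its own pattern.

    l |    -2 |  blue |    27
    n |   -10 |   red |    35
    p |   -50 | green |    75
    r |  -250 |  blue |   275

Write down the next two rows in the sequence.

For the letter, letters move forward 2 places in the alphabet: l, n, p, r → t → v.
Second component: -2, -10, -50, -250 → -1250 → -6250 (×5 each step).
For the colour, repeats blue → red → green: blue, red, green, blue → red → green.
Fourth component: together with the second component always sums to 25, so 27, 35, 75, 275 → 1275 → 6275.
So the next two rows are t  -1250  red  1275 and v  -6250  green  6275.

t  -1250  red  1275; v  -6250  green  6275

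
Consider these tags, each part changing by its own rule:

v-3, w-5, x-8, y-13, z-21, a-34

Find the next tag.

b-55

Letter: letters move forward 1 place in the alphabet, wrapping Z→A; v, w, x, y, z, a → b.
Second component: each term is the sum of the two before it, so 3, 5, 8, 13, 21, 34 → 55.
So the next tag is b-55.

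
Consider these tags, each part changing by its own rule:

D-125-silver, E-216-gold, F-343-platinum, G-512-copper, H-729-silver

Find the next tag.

I-1000-gold

Letter — letters move forward 1 place in the alphabet: D, E, F, G, H → I.
Second component: 125, 216, 343, 512, 729 → 1000 (perfect cubes: 5³, 6³, 7³, …).
Metal goes silver, gold, platinum, copper, silver → gold (repeats silver → gold → platinum → copper).
So the next tag is I-1000-gold.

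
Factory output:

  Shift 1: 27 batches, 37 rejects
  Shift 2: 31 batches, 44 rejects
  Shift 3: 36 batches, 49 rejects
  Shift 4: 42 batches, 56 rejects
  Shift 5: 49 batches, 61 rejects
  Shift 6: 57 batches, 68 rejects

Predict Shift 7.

66 batches, 73 rejects

Batches goes 27, 31, 36, 42, 49, 57 → 66 (differences are 4, 5, 6, … (increasing by 1 each time)).
For the rejects, alternating steps +7, +5, +7, +5, …: 37, 44, 49, 56, 61, 68 → 73.
So the next line is 66 batches, 73 rejects.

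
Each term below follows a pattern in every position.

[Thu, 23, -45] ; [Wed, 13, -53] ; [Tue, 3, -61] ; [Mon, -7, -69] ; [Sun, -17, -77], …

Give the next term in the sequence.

[Sat, -27, -85]

Day — runs backward through the weekdays Mon→Sun: Thu, Wed, Tue, Mon, Sun → Sat.
Second component — −10 each step: 23, 13, 3, -7, -17 → -27.
For the third component, −8 each step: -45, -53, -61, -69, -77 → -85.
Putting it together: [Sat, -27, -85].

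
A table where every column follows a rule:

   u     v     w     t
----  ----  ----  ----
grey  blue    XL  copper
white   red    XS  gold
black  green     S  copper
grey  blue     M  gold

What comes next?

white  red  L  copper

For the column u, repeats grey → white → black: grey, white, black, grey → white.
For the column v, repeats blue → red → green: blue, red, green, blue → red.
Column w: runs through clothing sizes XS→XL, so XL, XS, S, M → L.
Column t goes copper, gold, copper, gold → copper (alternates copper ↔ gold).
Putting it together: white  red  L  copper.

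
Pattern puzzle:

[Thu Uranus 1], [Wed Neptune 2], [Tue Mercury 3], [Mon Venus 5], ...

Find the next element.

For the day, runs backward through the weekdays Mon→Sun: Thu, Wed, Tue, Mon → Sun.
Planet goes Uranus, Neptune, Mercury, Venus → Earth (runs through the planets Mercury→Neptune).
For the third component, each term is the sum of the two before it: 1, 2, 3, 5 → 8.
So the next element is [Sun Earth 8].

[Sun Earth 8]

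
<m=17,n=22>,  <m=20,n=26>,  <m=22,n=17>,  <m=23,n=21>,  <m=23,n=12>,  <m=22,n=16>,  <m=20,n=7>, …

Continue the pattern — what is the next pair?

<m=17,n=11>

M: differences are 3, 2, 1, … (decreasing by 1 each time); 17, 20, 22, 23, 23, 22, 20 → 17.
N: alternating steps +4, −9, +4, −9, …, so 22, 26, 17, 21, 12, 16, 7 → 11.
Putting it together: <m=17,n=11>.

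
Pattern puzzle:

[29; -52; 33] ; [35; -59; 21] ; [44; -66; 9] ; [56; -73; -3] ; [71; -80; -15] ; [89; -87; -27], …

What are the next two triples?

[110; -94; -39], [134; -101; -51]

First part: 29, 35, 44, 56, 71, 89 → 110 → 134 (differences are 6, 9, 12, … (increasing by 3 each time)).
For the second part, −7 each step: -52, -59, -66, -73, -80, -87 → -94 → -101.
For the third part, −12 each step: 33, 21, 9, -3, -15, -27 → -39 → -51.
So the next two triples are [110; -94; -39] and [134; -101; -51].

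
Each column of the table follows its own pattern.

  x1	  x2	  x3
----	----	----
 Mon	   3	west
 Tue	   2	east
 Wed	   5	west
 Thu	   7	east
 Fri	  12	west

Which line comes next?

Sat  19  east

Column x1: runs through the weekdays Mon→Sun, so Mon, Tue, Wed, Thu, Fri → Sat.
Column x2: each term is the sum of the two before it; 3, 2, 5, 7, 12 → 19.
Column x3: alternates west ↔ east, so west, east, west, east, west → east.
So the next line is Sat  19  east.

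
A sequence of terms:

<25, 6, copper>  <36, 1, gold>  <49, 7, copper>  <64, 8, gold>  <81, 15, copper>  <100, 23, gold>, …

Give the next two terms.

First value: 25, 36, 49, 64, 81, 100 → 121 → 144 (perfect squares: 5², 6², 7², …).
Second value: each term is the sum of the two before it; 6, 1, 7, 8, 15, 23 → 38 → 61.
Metal: alternates copper ↔ gold; copper, gold, copper, gold, copper, gold → copper → gold.
Putting the parts together: <121, 38, copper> and then <144, 61, gold>.

<121, 38, copper>, <144, 61, gold>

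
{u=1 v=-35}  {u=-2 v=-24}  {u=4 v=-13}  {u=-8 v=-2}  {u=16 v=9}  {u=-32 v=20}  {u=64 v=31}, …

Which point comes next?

{u=-128 v=42}

U — ×(-2) each step: 1, -2, 4, -8, 16, -32, 64 → -128.
For the v, +11 each step: -35, -24, -13, -2, 9, 20, 31 → 42.
So the next point is {u=-128 v=42}.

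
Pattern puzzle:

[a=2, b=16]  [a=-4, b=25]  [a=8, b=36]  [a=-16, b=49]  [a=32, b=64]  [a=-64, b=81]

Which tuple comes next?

A goes 2, -4, 8, -16, 32, -64 → 128 (×(-2) each step).
B: perfect squares: 4², 5², 6², …, so 16, 25, 36, 49, 64, 81 → 100.
Putting it together: [a=128, b=100].

[a=128, b=100]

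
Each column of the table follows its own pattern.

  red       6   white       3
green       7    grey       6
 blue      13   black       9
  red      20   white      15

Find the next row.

Colour — repeats red → green → blue: red, green, blue, red → green.
Second component: 6, 7, 13, 20 → 33 (each term is the sum of the two before it).
Shade — repeats white → grey → black: white, grey, black, white → grey.
Fourth component goes 3, 6, 9, 15 → 24 (each term is the sum of the two before it).
Putting it together: green  33  grey  24.

green  33  grey  24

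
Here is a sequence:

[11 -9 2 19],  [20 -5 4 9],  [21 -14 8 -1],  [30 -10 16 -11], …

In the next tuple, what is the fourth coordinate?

-21

Fourth coordinate — −10 each step: 19, 9, -1, -11 → -21.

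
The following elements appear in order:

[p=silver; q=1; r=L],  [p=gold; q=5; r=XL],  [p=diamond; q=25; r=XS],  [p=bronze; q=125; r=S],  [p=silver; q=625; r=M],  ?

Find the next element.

P goes silver, gold, diamond, bronze, silver → gold (repeats silver → gold → diamond → bronze).
For the q, ×5 each step: 1, 5, 25, 125, 625 → 3125.
For the r, runs through clothing sizes XS→XL: L, XL, XS, S, M → L.
So the next element is [p=gold; q=3125; r=L].

[p=gold; q=3125; r=L]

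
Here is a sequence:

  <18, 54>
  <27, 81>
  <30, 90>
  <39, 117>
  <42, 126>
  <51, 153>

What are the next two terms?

First part: alternating steps +9, +3, +9, +3, …; 18, 27, 30, 39, 42, 51 → 54 → 63.
Second part goes 54, 81, 90, 117, 126, 153 → 162 → 189 (always 3 × the first part).
So the next two terms are <54, 162> and <63, 189>.

<54, 162>, <63, 189>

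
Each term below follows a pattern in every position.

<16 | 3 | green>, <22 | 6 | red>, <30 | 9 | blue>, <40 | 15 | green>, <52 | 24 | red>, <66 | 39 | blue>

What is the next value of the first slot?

First slot — differences are 6, 8, 10, … (increasing by 2 each time): 16, 22, 30, 40, 52, 66 → 82.

82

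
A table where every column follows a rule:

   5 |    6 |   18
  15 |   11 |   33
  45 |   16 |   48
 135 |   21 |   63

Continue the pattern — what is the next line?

405  26  78

First component — ×3 each step: 5, 15, 45, 135 → 405.
For the second component, +5 each step: 6, 11, 16, 21 → 26.
Third component — always 3 × the second component: 18, 33, 48, 63 → 78.
Putting it together: 405  26  78.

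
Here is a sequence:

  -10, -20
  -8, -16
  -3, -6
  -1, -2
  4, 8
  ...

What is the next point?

6, 12

For the first entry, alternating steps +2, +5, +2, +5, …: -10, -8, -3, -1, 4 → 6.
Second entry goes -20, -16, -6, -2, 8 → 12 (always 2 × the first entry).
Combining the parts gives 6, 12.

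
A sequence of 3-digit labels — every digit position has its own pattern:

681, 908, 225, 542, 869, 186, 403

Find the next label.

First digit: +3 each step, mod 10, so 6, 9, 2, 5, 8, 1, 4 → 7.
Second digit goes 8, 0, 2, 4, 6, 8, 0 → 2 (+2 each step, mod 10).
Third digit — −3 each step, mod 10: 1, 8, 5, 2, 9, 6, 3 → 0.
Putting it together: 720.

720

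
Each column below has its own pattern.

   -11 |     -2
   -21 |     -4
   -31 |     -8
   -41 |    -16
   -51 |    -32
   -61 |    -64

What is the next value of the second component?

-128

First component: −10 each step, so -11, -21, -31, -41, -51, -61 → -71.
For the second component, ×2 each step: -2, -4, -8, -16, -32, -64 → -128.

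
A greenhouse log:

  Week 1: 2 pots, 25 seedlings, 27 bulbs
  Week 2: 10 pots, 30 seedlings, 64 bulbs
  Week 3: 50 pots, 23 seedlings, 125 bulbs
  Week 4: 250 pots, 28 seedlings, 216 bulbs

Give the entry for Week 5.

Pots: 2, 10, 50, 250 → 1250 (×5 each step).
Seedlings — alternating steps +5, −7, +5, −7, …: 25, 30, 23, 28 → 21.
Bulbs: 27, 64, 125, 216 → 343 (perfect cubes: 3³, 4³, 5³, …).
Putting it together: 1250 pots, 21 seedlings, 343 bulbs.

1250 pots, 21 seedlings, 343 bulbs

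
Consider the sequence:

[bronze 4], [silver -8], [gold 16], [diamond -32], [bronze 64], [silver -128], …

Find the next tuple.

For the rank, repeats bronze → silver → gold → diamond: bronze, silver, gold, diamond, bronze, silver → gold.
Second entry goes 4, -8, 16, -32, 64, -128 → 256 (×(-2) each step).
Combining the parts gives [gold 256].

[gold 256]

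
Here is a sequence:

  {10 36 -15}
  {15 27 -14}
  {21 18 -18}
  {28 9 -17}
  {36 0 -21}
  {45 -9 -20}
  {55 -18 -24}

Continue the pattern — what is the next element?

For the first part, differences are 5, 6, 7, … (increasing by 1 each time): 10, 15, 21, 28, 36, 45, 55 → 66.
Second part: −9 each step, so 36, 27, 18, 9, 0, -9, -18 → -27.
Third part: alternating steps +1, −4, +1, −4, …, so -15, -14, -18, -17, -21, -20, -24 → -23.
Putting it together: {66 -27 -23}.

{66 -27 -23}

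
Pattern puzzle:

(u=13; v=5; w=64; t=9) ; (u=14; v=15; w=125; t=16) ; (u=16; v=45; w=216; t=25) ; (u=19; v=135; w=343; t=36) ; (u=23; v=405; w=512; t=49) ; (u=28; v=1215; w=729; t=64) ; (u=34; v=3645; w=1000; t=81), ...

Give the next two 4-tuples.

U: 13, 14, 16, 19, 23, 28, 34 → 41 → 49 (differences are 1, 2, 3, … (increasing by 1 each time)).
For the v, ×3 each step: 5, 15, 45, 135, 405, 1215, 3645 → 10935 → 32805.
W goes 64, 125, 216, 343, 512, 729, 1000 → 1331 → 1728 (perfect cubes: 4³, 5³, 6³, …).
T: perfect squares: 3², 4², 5², …, so 9, 16, 25, 36, 49, 64, 81 → 100 → 121.
So the next two 4-tuples are (u=41; v=10935; w=1331; t=100) and (u=49; v=32805; w=1728; t=121).

(u=41; v=10935; w=1331; t=100), (u=49; v=32805; w=1728; t=121)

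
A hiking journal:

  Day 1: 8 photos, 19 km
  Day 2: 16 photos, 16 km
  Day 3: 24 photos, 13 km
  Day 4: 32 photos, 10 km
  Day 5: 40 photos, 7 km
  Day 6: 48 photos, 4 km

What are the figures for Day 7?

56 photos, 1 km

Photos — +8 each step: 8, 16, 24, 32, 40, 48 → 56.
Km goes 19, 16, 13, 10, 7, 4 → 1 (−3 each step).
Putting it together: 56 photos, 1 km.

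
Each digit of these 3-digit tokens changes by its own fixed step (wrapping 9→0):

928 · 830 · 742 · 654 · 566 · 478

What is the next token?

First digit: 9, 8, 7, 6, 5, 4 → 3 (−1 each step, mod 10).
Second digit: +1 each step, mod 10, so 2, 3, 4, 5, 6, 7 → 8.
For the third digit, +2 each step, mod 10: 8, 0, 2, 4, 6, 8 → 0.
Combining the parts gives 380.

380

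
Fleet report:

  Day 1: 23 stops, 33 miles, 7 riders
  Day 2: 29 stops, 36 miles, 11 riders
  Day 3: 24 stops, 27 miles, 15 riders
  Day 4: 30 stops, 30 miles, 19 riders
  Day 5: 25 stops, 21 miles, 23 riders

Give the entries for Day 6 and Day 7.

For the stops, alternating steps +6, −5, +6, −5, …: 23, 29, 24, 30, 25 → 31 → 26.
Miles: alternating steps +3, −9, +3, −9, …, so 33, 36, 27, 30, 21 → 24 → 15.
Riders — +4 each step: 7, 11, 15, 19, 23 → 27 → 31.
Putting the parts together: 31 stops, 24 miles, 27 riders and then 26 stops, 15 miles, 31 riders.

31 stops, 24 miles, 27 riders; 26 stops, 15 miles, 31 riders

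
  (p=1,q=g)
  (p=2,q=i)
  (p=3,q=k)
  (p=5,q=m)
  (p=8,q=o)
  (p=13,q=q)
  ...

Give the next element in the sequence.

P goes 1, 2, 3, 5, 8, 13 → 21 (each term is the sum of the two before it).
Q goes g, i, k, m, o, q → s (letters move forward 2 places in the alphabet).
Combining the parts gives (p=21,q=s).

(p=21,q=s)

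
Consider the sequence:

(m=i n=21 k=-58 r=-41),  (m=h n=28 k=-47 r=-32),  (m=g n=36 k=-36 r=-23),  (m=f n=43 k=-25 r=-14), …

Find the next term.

M: letters move back 1 place in the alphabet, so i, h, g, f → e.
For the n, alternating steps +7, +8, +7, +8, …: 21, 28, 36, 43 → 51.
K: +11 each step, so -58, -47, -36, -25 → -14.
R: +9 each step; -41, -32, -23, -14 → -5.
Combining the parts gives (m=e n=51 k=-14 r=-5).

(m=e n=51 k=-14 r=-5)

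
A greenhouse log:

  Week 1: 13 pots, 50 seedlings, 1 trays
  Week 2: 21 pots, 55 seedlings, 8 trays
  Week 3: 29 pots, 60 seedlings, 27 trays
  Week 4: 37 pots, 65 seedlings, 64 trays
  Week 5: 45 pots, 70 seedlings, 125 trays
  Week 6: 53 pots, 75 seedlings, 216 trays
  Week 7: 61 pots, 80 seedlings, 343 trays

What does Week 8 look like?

69 pots, 85 seedlings, 512 trays

Pots goes 13, 21, 29, 37, 45, 53, 61 → 69 (+8 each step).
Seedlings: +5 each step, so 50, 55, 60, 65, 70, 75, 80 → 85.
For the trays, perfect cubes: 1³, 2³, 3³, …: 1, 8, 27, 64, 125, 216, 343 → 512.
So the next record is 69 pots, 85 seedlings, 512 trays.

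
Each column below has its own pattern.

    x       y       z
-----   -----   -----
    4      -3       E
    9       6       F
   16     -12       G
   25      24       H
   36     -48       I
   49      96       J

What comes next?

64  -192  K

For the column x, perfect squares: 2², 3², 4², …: 4, 9, 16, 25, 36, 49 → 64.
Column y — ×(-2) each step: -3, 6, -12, 24, -48, 96 → -192.
For the column z, letters move forward 1 place in the alphabet: E, F, G, H, I, J → K.
So the next row is 64  -192  K.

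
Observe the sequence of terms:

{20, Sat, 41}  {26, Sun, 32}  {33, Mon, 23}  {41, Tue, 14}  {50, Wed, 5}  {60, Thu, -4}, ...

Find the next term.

{71, Fri, -13}

First coordinate — differences are 6, 7, 8, … (increasing by 1 each time): 20, 26, 33, 41, 50, 60 → 71.
Day: Sat, Sun, Mon, Tue, Wed, Thu → Fri (runs through the weekdays Mon→Sun).
Third coordinate goes 41, 32, 23, 14, 5, -4 → -13 (−9 each step).
Putting it together: {71, Fri, -13}.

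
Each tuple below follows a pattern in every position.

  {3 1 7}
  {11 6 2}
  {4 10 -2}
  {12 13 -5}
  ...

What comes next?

First slot: alternating steps +8, −7, +8, −7, …, so 3, 11, 4, 12 → 5.
Second slot goes 1, 6, 10, 13 → 15 (differences are 5, 4, 3, … (decreasing by 1 each time)).
Third slot: 7, 2, -2, -5 → -7 (together with the second slot always sums to 8).
So the next tuple is {5 15 -7}.

{5 15 -7}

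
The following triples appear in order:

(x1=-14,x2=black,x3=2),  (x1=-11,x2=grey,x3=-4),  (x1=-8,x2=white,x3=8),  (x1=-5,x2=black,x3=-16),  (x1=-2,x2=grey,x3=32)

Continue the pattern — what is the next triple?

For the x1, +3 each step: -14, -11, -8, -5, -2 → 1.
X2: repeats black → grey → white; black, grey, white, black, grey → white.
X3: ×(-2) each step, so 2, -4, 8, -16, 32 → -64.
So the next triple is (x1=1,x2=white,x3=-64).

(x1=1,x2=white,x3=-64)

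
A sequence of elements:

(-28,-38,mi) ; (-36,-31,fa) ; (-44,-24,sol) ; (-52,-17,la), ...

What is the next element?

(-60,-10,ti)

First entry: -28, -36, -44, -52 → -60 (−8 each step).
Second entry goes -38, -31, -24, -17 → -10 (+7 each step).
For the note, runs through the solfège scale do→ti: mi, fa, sol, la → ti.
Putting it together: (-60,-10,ti).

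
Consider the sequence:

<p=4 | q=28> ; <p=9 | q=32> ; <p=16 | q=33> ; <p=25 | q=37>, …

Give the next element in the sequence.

For the p, perfect squares: 2², 3², 4², …: 4, 9, 16, 25 → 36.
For the q, alternating steps +4, +1, +4, +1, …: 28, 32, 33, 37 → 38.
Combining the parts gives <p=36 | q=38>.

<p=36 | q=38>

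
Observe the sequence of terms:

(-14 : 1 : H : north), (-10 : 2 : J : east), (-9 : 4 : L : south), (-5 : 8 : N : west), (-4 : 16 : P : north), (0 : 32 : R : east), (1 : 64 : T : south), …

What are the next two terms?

(5 : 128 : V : west), (6 : 256 : X : north)

First slot goes -14, -10, -9, -5, -4, 0, 1 → 5 → 6 (alternating steps +4, +1, +4, +1, …).
For the second slot, ×2 each step: 1, 2, 4, 8, 16, 32, 64 → 128 → 256.
Letter goes H, J, L, N, P, R, T → V → X (letters move forward 2 places in the alphabet).
Direction: north, east, south, west, north, east, south → west → north (repeats north → east → south → west).
So the next two terms are (5 : 128 : V : west) and (6 : 256 : X : north).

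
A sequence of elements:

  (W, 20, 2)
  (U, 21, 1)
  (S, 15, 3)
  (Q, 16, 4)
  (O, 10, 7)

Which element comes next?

Letter: W, U, S, Q, O → M (letters move back 2 places in the alphabet).
Second entry: 20, 21, 15, 16, 10 → 11 (alternating steps +1, −6, +1, −6, …).
Third entry — each term is the sum of the two before it: 2, 1, 3, 4, 7 → 11.
So the next element is (M, 11, 11).

(M, 11, 11)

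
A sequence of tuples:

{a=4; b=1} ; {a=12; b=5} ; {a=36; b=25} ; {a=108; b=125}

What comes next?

A goes 4, 12, 36, 108 → 324 (×3 each step).
B: ×5 each step, so 1, 5, 25, 125 → 625.
So the next tuple is {a=324; b=625}.

{a=324; b=625}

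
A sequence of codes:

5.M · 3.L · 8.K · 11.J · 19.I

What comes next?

30.H

First component: 5, 3, 8, 11, 19 → 30 (each term is the sum of the two before it).
Letter goes M, L, K, J, I → H (letters move back 1 place in the alphabet).
So the next code is 30.H.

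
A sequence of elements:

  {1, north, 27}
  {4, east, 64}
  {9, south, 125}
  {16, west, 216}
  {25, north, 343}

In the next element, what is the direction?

east

Direction — repeats north → east → south → west: north, east, south, west, north → east.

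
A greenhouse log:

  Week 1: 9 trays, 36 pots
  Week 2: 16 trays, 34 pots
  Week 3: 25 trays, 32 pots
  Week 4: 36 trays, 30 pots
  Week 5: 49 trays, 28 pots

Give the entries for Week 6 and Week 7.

64 trays, 26 pots; 81 trays, 24 pots

Trays goes 9, 16, 25, 36, 49 → 64 → 81 (perfect squares: 3², 4², 5², …).
Pots: 36, 34, 32, 30, 28 → 26 → 24 (−2 each step).
So the next two rows are 64 trays, 26 pots and 81 trays, 24 pots.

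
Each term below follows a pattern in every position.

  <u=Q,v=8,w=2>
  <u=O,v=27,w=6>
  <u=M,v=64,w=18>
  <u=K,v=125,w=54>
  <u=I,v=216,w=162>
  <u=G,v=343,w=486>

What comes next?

<u=E,v=512,w=1458>

U: letters move back 2 places in the alphabet, so Q, O, M, K, I, G → E.
V — perfect cubes: 2³, 3³, 4³, …: 8, 27, 64, 125, 216, 343 → 512.
W goes 2, 6, 18, 54, 162, 486 → 1458 (×3 each step).
Putting it together: <u=E,v=512,w=1458>.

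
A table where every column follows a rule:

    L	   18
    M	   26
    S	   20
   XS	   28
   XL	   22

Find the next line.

Size — runs backward through clothing sizes XS→XL: L, M, S, XS, XL → L.
Second component: alternating steps +8, −6, +8, −6, …, so 18, 26, 20, 28, 22 → 30.
Putting it together: L  30.

L  30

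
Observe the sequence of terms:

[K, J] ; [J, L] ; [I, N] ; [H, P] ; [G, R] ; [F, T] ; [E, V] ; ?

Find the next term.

[D, X]

First letter: letters move back 1 place in the alphabet, so K, J, I, H, G, F, E → D.
Second letter — letters move forward 2 places in the alphabet: J, L, N, P, R, T, V → X.
Putting it together: [D, X].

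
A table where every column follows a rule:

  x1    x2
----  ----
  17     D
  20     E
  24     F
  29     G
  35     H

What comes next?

42  I

Column x1: differences are 3, 4, 5, … (increasing by 1 each time); 17, 20, 24, 29, 35 → 42.
Column x2: letters move forward 1 place in the alphabet; D, E, F, G, H → I.
Putting it together: 42  I.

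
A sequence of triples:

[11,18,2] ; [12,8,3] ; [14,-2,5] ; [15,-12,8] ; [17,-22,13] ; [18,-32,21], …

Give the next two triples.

[20,-42,34], [21,-52,55]

First component: alternating steps +1, +2, +1, +2, …, so 11, 12, 14, 15, 17, 18 → 20 → 21.
Second component: 18, 8, -2, -12, -22, -32 → -42 → -52 (−10 each step).
For the third component, each term is the sum of the two before it: 2, 3, 5, 8, 13, 21 → 34 → 55.
So the next two triples are [20,-42,34] and [21,-52,55].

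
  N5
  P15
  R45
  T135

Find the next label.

V405

Letter: letters move forward 2 places in the alphabet; N, P, R, T → V.
Second component: ×3 each step, so 5, 15, 45, 135 → 405.
Putting it together: V405.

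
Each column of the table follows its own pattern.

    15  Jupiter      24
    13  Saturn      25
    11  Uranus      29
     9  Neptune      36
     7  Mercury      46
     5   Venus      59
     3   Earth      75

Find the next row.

1  Mars  94

First component goes 15, 13, 11, 9, 7, 5, 3 → 1 (−2 each step).
Planet — runs through the planets Mercury→Neptune: Jupiter, Saturn, Uranus, Neptune, Mercury, Venus, Earth → Mars.
Third component: differences are 1, 4, 7, … (increasing by 3 each time), so 24, 25, 29, 36, 46, 59, 75 → 94.
Combining the parts gives 1  Mars  94.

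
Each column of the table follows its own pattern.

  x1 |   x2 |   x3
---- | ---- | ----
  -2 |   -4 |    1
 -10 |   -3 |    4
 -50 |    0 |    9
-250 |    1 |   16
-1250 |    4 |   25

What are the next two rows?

-6250  5  36; -31250  8  49

Column x1 goes -2, -10, -50, -250, -1250 → -6250 → -31250 (×5 each step).
Column x2: alternating steps +1, +3, +1, +3, …; -4, -3, 0, 1, 4 → 5 → 8.
Column x3 — perfect squares: 1², 2², 3², …: 1, 4, 9, 16, 25 → 36 → 49.
Putting the parts together: -6250  5  36 and then -31250  8  49.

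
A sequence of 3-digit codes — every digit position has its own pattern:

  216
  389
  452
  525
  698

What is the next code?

First digit — +1 each step, mod 10: 2, 3, 4, 5, 6 → 7.
Second digit: −3 each step, mod 10, so 1, 8, 5, 2, 9 → 6.
Third digit: +3 each step, mod 10, so 6, 9, 2, 5, 8 → 1.
Combining the parts gives 761.

761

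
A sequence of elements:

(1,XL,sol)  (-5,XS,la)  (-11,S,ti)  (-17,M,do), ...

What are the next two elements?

(-23,L,re), (-29,XL,mi)

First value goes 1, -5, -11, -17 → -23 → -29 (−6 each step).
For the size, runs through clothing sizes XS→XL: XL, XS, S, M → L → XL.
For the note, runs through the solfège scale do→ti: sol, la, ti, do → re → mi.
Putting the parts together: (-23,L,re) and then (-29,XL,mi).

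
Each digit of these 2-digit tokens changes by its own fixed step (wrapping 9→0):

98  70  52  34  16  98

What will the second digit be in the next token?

For the first digit, −2 each step, mod 10: 9, 7, 5, 3, 1, 9 → 7.
Second digit: +2 each step, mod 10, so 8, 0, 2, 4, 6, 8 → 0.

0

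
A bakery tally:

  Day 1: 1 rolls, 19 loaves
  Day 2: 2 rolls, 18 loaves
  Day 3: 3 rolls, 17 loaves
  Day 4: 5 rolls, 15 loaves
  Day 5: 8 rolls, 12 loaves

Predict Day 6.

13 rolls, 7 loaves

Rolls goes 1, 2, 3, 5, 8 → 13 (each term is the sum of the two before it).
Loaves goes 19, 18, 17, 15, 12 → 7 (together with the rolls always sums to 20).
So the next line is 13 rolls, 7 loaves.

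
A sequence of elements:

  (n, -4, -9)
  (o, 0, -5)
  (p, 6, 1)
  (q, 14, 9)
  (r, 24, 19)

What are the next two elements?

Letter: letters move forward 1 place in the alphabet, so n, o, p, q, r → s → t.
Second slot — differences are 4, 6, 8, … (increasing by 2 each time): -4, 0, 6, 14, 24 → 36 → 50.
Third slot: always 5 less than the second slot, so -9, -5, 1, 9, 19 → 31 → 45.
Putting the parts together: (s, 36, 31) and then (t, 50, 45).

(s, 36, 31), (t, 50, 45)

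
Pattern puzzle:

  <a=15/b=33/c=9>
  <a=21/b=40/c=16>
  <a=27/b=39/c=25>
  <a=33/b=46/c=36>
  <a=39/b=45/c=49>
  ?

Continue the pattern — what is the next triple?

A: +6 each step, so 15, 21, 27, 33, 39 → 45.
For the b, alternating steps +7, −1, +7, −1, …: 33, 40, 39, 46, 45 → 52.
C: 9, 16, 25, 36, 49 → 64 (perfect squares: 3², 4², 5², …).
Combining the parts gives <a=45/b=52/c=64>.

<a=45/b=52/c=64>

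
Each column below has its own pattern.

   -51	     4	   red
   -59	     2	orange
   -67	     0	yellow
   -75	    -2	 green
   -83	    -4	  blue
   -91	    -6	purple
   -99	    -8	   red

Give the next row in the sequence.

First component: −8 each step; -51, -59, -67, -75, -83, -91, -99 → -107.
Second component: −2 each step; 4, 2, 0, -2, -4, -6, -8 → -10.
Colour: red, orange, yellow, green, blue, purple, red → orange (repeats red → orange → yellow → green → blue → purple).
Combining the parts gives -107  -10  orange.

-107  -10  orange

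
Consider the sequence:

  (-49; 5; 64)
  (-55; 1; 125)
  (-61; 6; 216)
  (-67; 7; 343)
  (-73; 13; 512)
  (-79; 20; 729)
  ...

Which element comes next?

(-85; 33; 1000)

First entry: -49, -55, -61, -67, -73, -79 → -85 (−6 each step).
Second entry: each term is the sum of the two before it; 5, 1, 6, 7, 13, 20 → 33.
Third entry: perfect cubes: 4³, 5³, 6³, …; 64, 125, 216, 343, 512, 729 → 1000.
Combining the parts gives (-85; 33; 1000).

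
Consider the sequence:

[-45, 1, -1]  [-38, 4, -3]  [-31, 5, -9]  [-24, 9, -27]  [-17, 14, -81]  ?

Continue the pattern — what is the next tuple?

[-10, 23, -243]

First component goes -45, -38, -31, -24, -17 → -10 (+7 each step).
Second component goes 1, 4, 5, 9, 14 → 23 (each term is the sum of the two before it).
For the third component, ×3 each step: -1, -3, -9, -27, -81 → -243.
Combining the parts gives [-10, 23, -243].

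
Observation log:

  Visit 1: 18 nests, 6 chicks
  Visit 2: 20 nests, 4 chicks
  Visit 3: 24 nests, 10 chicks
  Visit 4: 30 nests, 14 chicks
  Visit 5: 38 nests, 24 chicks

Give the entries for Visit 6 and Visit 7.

48 nests, 38 chicks; 60 nests, 62 chicks

Nests: differences are 2, 4, 6, … (increasing by 2 each time); 18, 20, 24, 30, 38 → 48 → 60.
Chicks: each term is the sum of the two before it; 6, 4, 10, 14, 24 → 38 → 62.
Putting the parts together: 48 nests, 38 chicks and then 60 nests, 62 chicks.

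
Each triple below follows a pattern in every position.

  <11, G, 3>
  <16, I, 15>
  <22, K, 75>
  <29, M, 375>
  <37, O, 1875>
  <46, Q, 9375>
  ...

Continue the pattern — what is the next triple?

First value: differences are 5, 6, 7, … (increasing by 1 each time), so 11, 16, 22, 29, 37, 46 → 56.
Letter: letters move forward 2 places in the alphabet; G, I, K, M, O, Q → S.
For the third value, ×5 each step: 3, 15, 75, 375, 1875, 9375 → 46875.
So the next triple is <56, S, 46875>.

<56, S, 46875>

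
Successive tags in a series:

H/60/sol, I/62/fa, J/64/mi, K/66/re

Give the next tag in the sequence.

For the letter, letters move forward 1 place in the alphabet: H, I, J, K → L.
Second component: 60, 62, 64, 66 → 68 (+2 each step).
Note: runs backward through the solfège scale do→ti, so sol, fa, mi, re → do.
Combining the parts gives L/68/do.

L/68/do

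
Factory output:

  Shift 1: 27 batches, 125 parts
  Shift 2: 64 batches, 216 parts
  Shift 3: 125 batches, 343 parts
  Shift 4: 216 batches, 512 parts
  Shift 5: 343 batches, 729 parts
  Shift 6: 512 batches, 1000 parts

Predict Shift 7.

729 batches, 1331 parts

For the batches, perfect cubes: 3³, 4³, 5³, …: 27, 64, 125, 216, 343, 512 → 729.
For the parts, perfect cubes: 5³, 6³, 7³, …: 125, 216, 343, 512, 729, 1000 → 1331.
Putting it together: 729 batches, 1331 parts.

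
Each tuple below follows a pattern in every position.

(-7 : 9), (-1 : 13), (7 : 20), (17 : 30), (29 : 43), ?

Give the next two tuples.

For the first part, differences are 6, 8, 10, … (increasing by 2 each time): -7, -1, 7, 17, 29 → 43 → 59.
Second part: differences are 4, 7, 10, … (increasing by 3 each time); 9, 13, 20, 30, 43 → 59 → 78.
So the next two tuples are (43 : 59) and (59 : 78).

(43 : 59), (59 : 78)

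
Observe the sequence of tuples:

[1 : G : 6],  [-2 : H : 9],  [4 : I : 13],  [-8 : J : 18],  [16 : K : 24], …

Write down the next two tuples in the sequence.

First entry: ×(-2) each step, so 1, -2, 4, -8, 16 → -32 → 64.
Letter: letters move forward 1 place in the alphabet, so G, H, I, J, K → L → M.
Third entry: 6, 9, 13, 18, 24 → 31 → 39 (differences are 3, 4, 5, … (increasing by 1 each time)).
So the next two tuples are [-32 : L : 31] and [64 : M : 39].

[-32 : L : 31], [64 : M : 39]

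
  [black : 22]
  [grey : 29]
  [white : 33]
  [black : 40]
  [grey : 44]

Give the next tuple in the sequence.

For the shade, repeats black → grey → white: black, grey, white, black, grey → white.
Second component: alternating steps +7, +4, +7, +4, …, so 22, 29, 33, 40, 44 → 51.
Combining the parts gives [white : 51].

[white : 51]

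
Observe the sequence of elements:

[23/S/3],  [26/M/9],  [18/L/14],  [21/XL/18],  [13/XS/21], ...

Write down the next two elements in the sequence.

[16/S/23], [8/M/24]

First component — alternating steps +3, −8, +3, −8, …: 23, 26, 18, 21, 13 → 16 → 8.
Size: runs through clothing sizes XS→XL; S, M, L, XL, XS → S → M.
Third component: 3, 9, 14, 18, 21 → 23 → 24 (differences are 6, 5, 4, … (decreasing by 1 each time)).
So the next two elements are [16/S/23] and [8/M/24].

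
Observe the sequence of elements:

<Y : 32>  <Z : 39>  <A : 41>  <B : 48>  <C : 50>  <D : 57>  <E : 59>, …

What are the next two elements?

Letter: letters move forward 1 place in the alphabet, wrapping Z→A, so Y, Z, A, B, C, D, E → F → G.
Second component goes 32, 39, 41, 48, 50, 57, 59 → 66 → 68 (alternating steps +7, +2, +7, +2, …).
So the next two elements are <F : 66> and <G : 68>.

<F : 66>, <G : 68>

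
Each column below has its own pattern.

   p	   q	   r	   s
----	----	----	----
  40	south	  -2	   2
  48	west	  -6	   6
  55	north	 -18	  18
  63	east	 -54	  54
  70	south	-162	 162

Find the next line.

Column p: alternating steps +8, +7, +8, +7, …; 40, 48, 55, 63, 70 → 78.
Column q: south, west, north, east, south → west (repeats south → west → north → east).
Column r goes -2, -6, -18, -54, -162 → -486 (×3 each step).
Column s — always the negative of the column r: 2, 6, 18, 54, 162 → 486.
Putting it together: 78  west  -486  486.

78  west  -486  486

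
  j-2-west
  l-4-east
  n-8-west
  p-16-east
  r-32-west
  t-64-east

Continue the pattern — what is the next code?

v-128-west

Letter goes j, l, n, p, r, t → v (letters move forward 2 places in the alphabet).
Second component: 2, 4, 8, 16, 32, 64 → 128 (×2 each step).
Direction: west, east, west, east, west, east → west (alternates west ↔ east).
Putting it together: v-128-west.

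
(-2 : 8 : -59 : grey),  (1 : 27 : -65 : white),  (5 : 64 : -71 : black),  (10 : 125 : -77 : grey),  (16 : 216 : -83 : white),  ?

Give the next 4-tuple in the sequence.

(23 : 343 : -89 : black)

First entry: differences are 3, 4, 5, … (increasing by 1 each time), so -2, 1, 5, 10, 16 → 23.
Second entry — perfect cubes: 2³, 3³, 4³, …: 8, 27, 64, 125, 216 → 343.
Third entry: -59, -65, -71, -77, -83 → -89 (−6 each step).
Shade — repeats grey → white → black: grey, white, black, grey, white → black.
Putting it together: (23 : 343 : -89 : black).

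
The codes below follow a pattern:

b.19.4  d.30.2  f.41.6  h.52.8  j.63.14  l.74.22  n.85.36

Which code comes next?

Letter: letters move forward 2 places in the alphabet; b, d, f, h, j, l, n → p.
For the second component, +11 each step: 19, 30, 41, 52, 63, 74, 85 → 96.
Third component: each term is the sum of the two before it, so 4, 2, 6, 8, 14, 22, 36 → 58.
So the next code is p.96.58.

p.96.58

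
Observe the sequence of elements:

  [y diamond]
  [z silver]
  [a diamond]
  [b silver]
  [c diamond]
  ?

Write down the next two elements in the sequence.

For the letter, letters move forward 1 place in the alphabet, wrapping Z→A: y, z, a, b, c → d → e.
Rank: diamond, silver, diamond, silver, diamond → silver → diamond (alternates diamond ↔ silver).
Putting the parts together: [d silver] and then [e diamond].

[d silver], [e diamond]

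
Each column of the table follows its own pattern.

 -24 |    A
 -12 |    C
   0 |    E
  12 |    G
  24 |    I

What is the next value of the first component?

For the first component, +12 each step: -24, -12, 0, 12, 24 → 36.

36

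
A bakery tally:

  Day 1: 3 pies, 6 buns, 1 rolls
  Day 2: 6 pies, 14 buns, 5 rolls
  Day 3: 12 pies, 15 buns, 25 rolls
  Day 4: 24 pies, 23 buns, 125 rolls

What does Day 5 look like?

Pies: ×2 each step; 3, 6, 12, 24 → 48.
Buns: 6, 14, 15, 23 → 24 (alternating steps +8, +1, +8, +1, …).
Rolls goes 1, 5, 25, 125 → 625 (×5 each step).
So the next line is 48 pies, 24 buns, 625 rolls.

48 pies, 24 buns, 625 rolls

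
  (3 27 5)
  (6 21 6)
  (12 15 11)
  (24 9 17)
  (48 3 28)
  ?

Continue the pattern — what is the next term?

First part: 3, 6, 12, 24, 48 → 96 (×2 each step).
Second part: 27, 21, 15, 9, 3 → -3 (−6 each step).
Third part: each term is the sum of the two before it; 5, 6, 11, 17, 28 → 45.
So the next term is (96 -3 45).

(96 -3 45)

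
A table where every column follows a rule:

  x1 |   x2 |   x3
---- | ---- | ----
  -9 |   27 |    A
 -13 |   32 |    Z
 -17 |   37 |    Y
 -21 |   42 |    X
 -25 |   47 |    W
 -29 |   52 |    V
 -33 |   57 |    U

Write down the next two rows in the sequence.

Column x1 goes -9, -13, -17, -21, -25, -29, -33 → -37 → -41 (−4 each step).
Column x2 goes 27, 32, 37, 42, 47, 52, 57 → 62 → 67 (+5 each step).
For the column x3, letters move back 1 place in the alphabet, wrapping A→Z: A, Z, Y, X, W, V, U → T → S.
Putting the parts together: -37  62  T and then -41  67  S.

-37  62  T; -41  67  S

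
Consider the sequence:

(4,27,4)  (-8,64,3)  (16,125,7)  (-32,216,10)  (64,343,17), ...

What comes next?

(-128,512,27)

First coordinate: 4, -8, 16, -32, 64 → -128 (×(-2) each step).
Second coordinate goes 27, 64, 125, 216, 343 → 512 (perfect cubes: 3³, 4³, 5³, …).
For the third coordinate, each term is the sum of the two before it: 4, 3, 7, 10, 17 → 27.
So the next triple is (-128,512,27).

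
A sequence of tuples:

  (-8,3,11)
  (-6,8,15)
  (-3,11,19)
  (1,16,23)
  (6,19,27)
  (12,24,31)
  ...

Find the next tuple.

(19,27,35)

First value: differences are 2, 3, 4, … (increasing by 1 each time); -8, -6, -3, 1, 6, 12 → 19.
Second value goes 3, 8, 11, 16, 19, 24 → 27 (alternating steps +5, +3, +5, +3, …).
Third value: +4 each step, so 11, 15, 19, 23, 27, 31 → 35.
Combining the parts gives (19,27,35).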